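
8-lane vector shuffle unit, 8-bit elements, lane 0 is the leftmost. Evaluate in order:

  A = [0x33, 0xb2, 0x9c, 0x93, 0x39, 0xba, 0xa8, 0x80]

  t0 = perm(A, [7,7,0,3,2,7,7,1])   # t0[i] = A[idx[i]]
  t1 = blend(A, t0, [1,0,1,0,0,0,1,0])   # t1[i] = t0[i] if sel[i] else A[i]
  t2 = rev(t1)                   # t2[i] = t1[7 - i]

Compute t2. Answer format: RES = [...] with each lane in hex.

RES = [ 0x80  0x80  0xba  0x39  0x93  0x33  0xb2  0x80 ]

t0 = [0x80, 0x80, 0x33, 0x93, 0x9c, 0x80, 0x80, 0xb2]
t1 = [0x80, 0xb2, 0x33, 0x93, 0x39, 0xba, 0x80, 0x80]
t2 = [0x80, 0x80, 0xba, 0x39, 0x93, 0x33, 0xb2, 0x80]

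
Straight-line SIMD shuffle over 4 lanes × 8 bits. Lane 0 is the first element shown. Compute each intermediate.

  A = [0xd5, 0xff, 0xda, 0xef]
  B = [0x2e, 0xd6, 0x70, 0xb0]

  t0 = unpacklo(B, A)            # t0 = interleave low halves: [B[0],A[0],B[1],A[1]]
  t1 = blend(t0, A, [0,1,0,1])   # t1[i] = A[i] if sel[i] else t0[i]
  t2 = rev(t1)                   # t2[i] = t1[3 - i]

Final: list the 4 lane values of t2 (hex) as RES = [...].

RES = [ 0xef  0xd6  0xff  0x2e ]

  t0: 2e d5 d6 ff
  t1: 2e ff d6 ef
  t2: ef d6 ff 2e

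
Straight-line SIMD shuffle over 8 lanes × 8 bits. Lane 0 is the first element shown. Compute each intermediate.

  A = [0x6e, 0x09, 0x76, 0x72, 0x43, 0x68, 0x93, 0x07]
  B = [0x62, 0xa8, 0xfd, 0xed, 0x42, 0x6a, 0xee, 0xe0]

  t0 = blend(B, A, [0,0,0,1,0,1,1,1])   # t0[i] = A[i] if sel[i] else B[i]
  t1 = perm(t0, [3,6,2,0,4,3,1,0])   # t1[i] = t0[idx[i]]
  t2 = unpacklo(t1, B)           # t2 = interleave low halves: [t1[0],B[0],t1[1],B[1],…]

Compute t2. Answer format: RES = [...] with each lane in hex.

RES = [0x72, 0x62, 0x93, 0xa8, 0xfd, 0xfd, 0x62, 0xed]

  t0: 62 a8 fd 72 42 68 93 07
  t1: 72 93 fd 62 42 72 a8 62
  t2: 72 62 93 a8 fd fd 62 ed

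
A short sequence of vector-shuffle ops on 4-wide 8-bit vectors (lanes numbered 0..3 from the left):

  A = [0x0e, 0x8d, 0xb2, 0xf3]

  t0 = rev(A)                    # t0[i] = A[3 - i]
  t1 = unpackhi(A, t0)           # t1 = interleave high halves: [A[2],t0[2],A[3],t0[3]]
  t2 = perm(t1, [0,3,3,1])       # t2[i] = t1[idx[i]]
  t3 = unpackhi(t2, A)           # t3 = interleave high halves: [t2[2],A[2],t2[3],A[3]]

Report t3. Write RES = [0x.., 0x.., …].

RES = [ 0x0e  0xb2  0x8d  0xf3 ]

t0 = [0xf3, 0xb2, 0x8d, 0x0e]
t1 = [0xb2, 0x8d, 0xf3, 0x0e]
t2 = [0xb2, 0x0e, 0x0e, 0x8d]
t3 = [0x0e, 0xb2, 0x8d, 0xf3]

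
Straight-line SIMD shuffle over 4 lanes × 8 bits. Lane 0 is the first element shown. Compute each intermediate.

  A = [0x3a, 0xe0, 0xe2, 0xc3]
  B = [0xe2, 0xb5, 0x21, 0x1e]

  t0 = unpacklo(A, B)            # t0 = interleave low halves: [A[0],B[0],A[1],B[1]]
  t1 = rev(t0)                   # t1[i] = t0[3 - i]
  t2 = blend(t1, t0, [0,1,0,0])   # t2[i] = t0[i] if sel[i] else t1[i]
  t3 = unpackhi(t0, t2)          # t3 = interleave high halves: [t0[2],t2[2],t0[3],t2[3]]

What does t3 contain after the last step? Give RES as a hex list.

  t0: 3a e2 e0 b5
  t1: b5 e0 e2 3a
  t2: b5 e2 e2 3a
  t3: e0 e2 b5 3a

RES = [ 0xe0  0xe2  0xb5  0x3a ]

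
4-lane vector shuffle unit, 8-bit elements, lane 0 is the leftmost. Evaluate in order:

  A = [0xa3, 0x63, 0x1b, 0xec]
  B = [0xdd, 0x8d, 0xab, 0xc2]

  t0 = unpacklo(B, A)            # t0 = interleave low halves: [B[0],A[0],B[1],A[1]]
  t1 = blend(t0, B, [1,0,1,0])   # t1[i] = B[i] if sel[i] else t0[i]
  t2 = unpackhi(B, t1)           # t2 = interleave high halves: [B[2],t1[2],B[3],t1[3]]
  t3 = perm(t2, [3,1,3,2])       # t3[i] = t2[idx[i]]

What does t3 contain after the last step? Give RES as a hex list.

RES = [ 0x63  0xab  0x63  0xc2 ]

  t0: dd a3 8d 63
  t1: dd a3 ab 63
  t2: ab ab c2 63
  t3: 63 ab 63 c2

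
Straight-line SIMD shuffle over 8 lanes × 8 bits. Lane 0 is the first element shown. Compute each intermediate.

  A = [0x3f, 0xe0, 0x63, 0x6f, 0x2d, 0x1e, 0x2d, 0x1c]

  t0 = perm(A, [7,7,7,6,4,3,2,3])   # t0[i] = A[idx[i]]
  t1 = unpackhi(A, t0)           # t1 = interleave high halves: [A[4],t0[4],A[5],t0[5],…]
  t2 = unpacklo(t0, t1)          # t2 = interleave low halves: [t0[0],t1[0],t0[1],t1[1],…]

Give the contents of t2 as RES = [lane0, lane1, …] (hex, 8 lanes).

t0 = [0x1c, 0x1c, 0x1c, 0x2d, 0x2d, 0x6f, 0x63, 0x6f]
t1 = [0x2d, 0x2d, 0x1e, 0x6f, 0x2d, 0x63, 0x1c, 0x6f]
t2 = [0x1c, 0x2d, 0x1c, 0x2d, 0x1c, 0x1e, 0x2d, 0x6f]

RES = [ 0x1c  0x2d  0x1c  0x2d  0x1c  0x1e  0x2d  0x6f ]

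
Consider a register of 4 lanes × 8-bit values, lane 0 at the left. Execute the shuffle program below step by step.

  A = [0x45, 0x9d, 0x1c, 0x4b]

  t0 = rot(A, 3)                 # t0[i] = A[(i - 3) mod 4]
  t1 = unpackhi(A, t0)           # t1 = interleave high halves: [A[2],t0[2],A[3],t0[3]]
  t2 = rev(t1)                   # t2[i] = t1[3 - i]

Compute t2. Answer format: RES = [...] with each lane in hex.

RES = [ 0x45  0x4b  0x4b  0x1c ]

  t0: 9d 1c 4b 45
  t1: 1c 4b 4b 45
  t2: 45 4b 4b 1c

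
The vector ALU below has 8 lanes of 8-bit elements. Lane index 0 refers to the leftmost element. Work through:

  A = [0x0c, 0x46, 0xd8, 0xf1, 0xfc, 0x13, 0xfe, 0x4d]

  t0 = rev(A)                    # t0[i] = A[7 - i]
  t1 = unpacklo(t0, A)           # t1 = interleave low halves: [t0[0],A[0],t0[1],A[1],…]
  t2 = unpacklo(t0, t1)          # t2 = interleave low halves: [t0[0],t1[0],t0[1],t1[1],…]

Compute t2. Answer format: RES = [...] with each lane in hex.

→ t0 |4d|fe|13|fc|f1|d8|46|0c|
→ t1 |4d|0c|fe|46|13|d8|fc|f1|
→ t2 |4d|4d|fe|0c|13|fe|fc|46|

RES = [0x4d, 0x4d, 0xfe, 0x0c, 0x13, 0xfe, 0xfc, 0x46]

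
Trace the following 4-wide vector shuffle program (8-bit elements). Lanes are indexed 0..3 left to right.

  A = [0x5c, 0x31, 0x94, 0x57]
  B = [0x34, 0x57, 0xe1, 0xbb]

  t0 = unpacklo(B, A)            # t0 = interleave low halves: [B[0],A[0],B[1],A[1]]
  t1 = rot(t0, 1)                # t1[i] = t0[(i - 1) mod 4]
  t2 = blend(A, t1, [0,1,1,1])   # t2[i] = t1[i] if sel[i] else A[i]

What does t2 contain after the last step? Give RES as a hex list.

  t0: 34 5c 57 31
  t1: 31 34 5c 57
  t2: 5c 34 5c 57

RES = [ 0x5c  0x34  0x5c  0x57 ]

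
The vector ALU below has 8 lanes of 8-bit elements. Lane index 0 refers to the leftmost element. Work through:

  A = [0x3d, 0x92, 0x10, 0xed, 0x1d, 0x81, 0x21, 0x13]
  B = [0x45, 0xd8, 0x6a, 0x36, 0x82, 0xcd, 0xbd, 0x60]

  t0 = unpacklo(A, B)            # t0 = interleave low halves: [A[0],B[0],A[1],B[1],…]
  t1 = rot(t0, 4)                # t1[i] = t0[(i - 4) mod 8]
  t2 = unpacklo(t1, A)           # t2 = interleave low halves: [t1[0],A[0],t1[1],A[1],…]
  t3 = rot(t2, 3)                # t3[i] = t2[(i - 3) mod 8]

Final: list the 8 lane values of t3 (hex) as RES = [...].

→ t0 |3d|45|92|d8|10|6a|ed|36|
→ t1 |10|6a|ed|36|3d|45|92|d8|
→ t2 |10|3d|6a|92|ed|10|36|ed|
→ t3 |10|36|ed|10|3d|6a|92|ed|

RES = [0x10, 0x36, 0xed, 0x10, 0x3d, 0x6a, 0x92, 0xed]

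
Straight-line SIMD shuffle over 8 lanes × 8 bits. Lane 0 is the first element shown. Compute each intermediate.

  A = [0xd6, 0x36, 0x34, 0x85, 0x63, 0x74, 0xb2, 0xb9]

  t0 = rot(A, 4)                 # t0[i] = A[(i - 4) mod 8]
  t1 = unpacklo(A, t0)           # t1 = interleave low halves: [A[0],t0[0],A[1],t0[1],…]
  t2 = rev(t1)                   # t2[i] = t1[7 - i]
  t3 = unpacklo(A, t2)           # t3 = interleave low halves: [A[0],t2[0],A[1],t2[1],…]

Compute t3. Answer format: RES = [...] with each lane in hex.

t0 = [0x63, 0x74, 0xb2, 0xb9, 0xd6, 0x36, 0x34, 0x85]
t1 = [0xd6, 0x63, 0x36, 0x74, 0x34, 0xb2, 0x85, 0xb9]
t2 = [0xb9, 0x85, 0xb2, 0x34, 0x74, 0x36, 0x63, 0xd6]
t3 = [0xd6, 0xb9, 0x36, 0x85, 0x34, 0xb2, 0x85, 0x34]

RES = [ 0xd6  0xb9  0x36  0x85  0x34  0xb2  0x85  0x34 ]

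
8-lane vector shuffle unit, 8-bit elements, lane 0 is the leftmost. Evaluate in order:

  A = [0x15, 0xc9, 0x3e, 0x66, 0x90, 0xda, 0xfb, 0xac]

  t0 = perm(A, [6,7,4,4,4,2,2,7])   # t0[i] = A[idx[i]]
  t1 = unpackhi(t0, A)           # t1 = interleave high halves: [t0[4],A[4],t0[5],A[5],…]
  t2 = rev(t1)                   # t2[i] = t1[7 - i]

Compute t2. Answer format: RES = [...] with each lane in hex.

RES = [0xac, 0xac, 0xfb, 0x3e, 0xda, 0x3e, 0x90, 0x90]

t0 = [0xfb, 0xac, 0x90, 0x90, 0x90, 0x3e, 0x3e, 0xac]
t1 = [0x90, 0x90, 0x3e, 0xda, 0x3e, 0xfb, 0xac, 0xac]
t2 = [0xac, 0xac, 0xfb, 0x3e, 0xda, 0x3e, 0x90, 0x90]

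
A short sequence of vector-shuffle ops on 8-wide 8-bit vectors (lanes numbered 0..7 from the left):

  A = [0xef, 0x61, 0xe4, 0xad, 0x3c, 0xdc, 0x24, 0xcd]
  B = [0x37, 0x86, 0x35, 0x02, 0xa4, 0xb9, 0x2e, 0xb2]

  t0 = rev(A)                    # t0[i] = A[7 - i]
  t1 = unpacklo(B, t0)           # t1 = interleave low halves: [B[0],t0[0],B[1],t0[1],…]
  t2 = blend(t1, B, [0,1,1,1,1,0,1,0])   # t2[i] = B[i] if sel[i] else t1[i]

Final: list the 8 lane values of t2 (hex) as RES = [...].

RES = [ 0x37  0x86  0x35  0x02  0xa4  0xdc  0x2e  0x3c ]

→ t0 |cd|24|dc|3c|ad|e4|61|ef|
→ t1 |37|cd|86|24|35|dc|02|3c|
→ t2 |37|86|35|02|a4|dc|2e|3c|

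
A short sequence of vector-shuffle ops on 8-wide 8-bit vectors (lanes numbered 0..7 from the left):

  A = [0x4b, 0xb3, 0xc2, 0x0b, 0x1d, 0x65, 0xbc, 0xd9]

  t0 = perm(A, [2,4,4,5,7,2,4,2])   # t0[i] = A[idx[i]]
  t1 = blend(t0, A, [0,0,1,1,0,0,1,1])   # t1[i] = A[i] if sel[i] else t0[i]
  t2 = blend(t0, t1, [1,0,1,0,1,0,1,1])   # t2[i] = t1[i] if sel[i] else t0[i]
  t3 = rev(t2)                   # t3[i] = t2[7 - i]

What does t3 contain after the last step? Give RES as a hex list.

RES = [ 0xd9  0xbc  0xc2  0xd9  0x65  0xc2  0x1d  0xc2 ]

t0 = [0xc2, 0x1d, 0x1d, 0x65, 0xd9, 0xc2, 0x1d, 0xc2]
t1 = [0xc2, 0x1d, 0xc2, 0x0b, 0xd9, 0xc2, 0xbc, 0xd9]
t2 = [0xc2, 0x1d, 0xc2, 0x65, 0xd9, 0xc2, 0xbc, 0xd9]
t3 = [0xd9, 0xbc, 0xc2, 0xd9, 0x65, 0xc2, 0x1d, 0xc2]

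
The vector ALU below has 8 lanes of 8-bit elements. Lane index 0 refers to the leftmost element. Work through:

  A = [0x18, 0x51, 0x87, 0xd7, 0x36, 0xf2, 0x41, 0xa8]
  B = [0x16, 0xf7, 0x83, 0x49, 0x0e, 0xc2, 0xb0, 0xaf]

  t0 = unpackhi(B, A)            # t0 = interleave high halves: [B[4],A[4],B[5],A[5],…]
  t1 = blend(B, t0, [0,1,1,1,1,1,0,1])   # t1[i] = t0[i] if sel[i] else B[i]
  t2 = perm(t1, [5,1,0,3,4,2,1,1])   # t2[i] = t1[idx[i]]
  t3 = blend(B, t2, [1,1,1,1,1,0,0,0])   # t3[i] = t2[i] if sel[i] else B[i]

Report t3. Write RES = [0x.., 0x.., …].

t0 = [0x0e, 0x36, 0xc2, 0xf2, 0xb0, 0x41, 0xaf, 0xa8]
t1 = [0x16, 0x36, 0xc2, 0xf2, 0xb0, 0x41, 0xb0, 0xa8]
t2 = [0x41, 0x36, 0x16, 0xf2, 0xb0, 0xc2, 0x36, 0x36]
t3 = [0x41, 0x36, 0x16, 0xf2, 0xb0, 0xc2, 0xb0, 0xaf]

RES = [ 0x41  0x36  0x16  0xf2  0xb0  0xc2  0xb0  0xaf ]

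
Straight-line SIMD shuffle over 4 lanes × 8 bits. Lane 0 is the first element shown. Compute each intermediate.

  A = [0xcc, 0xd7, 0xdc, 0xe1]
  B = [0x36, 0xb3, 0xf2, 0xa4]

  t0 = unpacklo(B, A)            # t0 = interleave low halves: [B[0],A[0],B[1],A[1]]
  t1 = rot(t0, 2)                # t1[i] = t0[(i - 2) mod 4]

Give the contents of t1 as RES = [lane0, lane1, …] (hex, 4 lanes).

RES = [ 0xb3  0xd7  0x36  0xcc ]

t0 = [0x36, 0xcc, 0xb3, 0xd7]
t1 = [0xb3, 0xd7, 0x36, 0xcc]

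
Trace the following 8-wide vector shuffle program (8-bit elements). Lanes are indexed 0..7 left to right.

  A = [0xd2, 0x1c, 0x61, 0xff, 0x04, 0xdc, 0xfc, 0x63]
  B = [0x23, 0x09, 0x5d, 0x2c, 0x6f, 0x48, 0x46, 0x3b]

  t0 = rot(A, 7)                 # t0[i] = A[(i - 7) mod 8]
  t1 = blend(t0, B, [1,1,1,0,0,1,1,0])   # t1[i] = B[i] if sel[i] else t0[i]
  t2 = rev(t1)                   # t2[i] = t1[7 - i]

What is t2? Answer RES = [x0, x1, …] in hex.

RES = [ 0xd2  0x46  0x48  0xdc  0x04  0x5d  0x09  0x23 ]

  t0: 1c 61 ff 04 dc fc 63 d2
  t1: 23 09 5d 04 dc 48 46 d2
  t2: d2 46 48 dc 04 5d 09 23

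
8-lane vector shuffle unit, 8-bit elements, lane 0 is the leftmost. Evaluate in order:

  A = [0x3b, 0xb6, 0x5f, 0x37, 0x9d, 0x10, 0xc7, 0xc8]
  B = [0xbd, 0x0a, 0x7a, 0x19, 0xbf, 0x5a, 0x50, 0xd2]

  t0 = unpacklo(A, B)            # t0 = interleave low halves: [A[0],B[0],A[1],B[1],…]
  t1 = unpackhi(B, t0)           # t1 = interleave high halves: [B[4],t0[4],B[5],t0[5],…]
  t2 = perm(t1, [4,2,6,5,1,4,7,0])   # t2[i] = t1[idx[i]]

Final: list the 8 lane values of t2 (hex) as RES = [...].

RES = [0x50, 0x5a, 0xd2, 0x37, 0x5f, 0x50, 0x19, 0xbf]

t0 = [0x3b, 0xbd, 0xb6, 0x0a, 0x5f, 0x7a, 0x37, 0x19]
t1 = [0xbf, 0x5f, 0x5a, 0x7a, 0x50, 0x37, 0xd2, 0x19]
t2 = [0x50, 0x5a, 0xd2, 0x37, 0x5f, 0x50, 0x19, 0xbf]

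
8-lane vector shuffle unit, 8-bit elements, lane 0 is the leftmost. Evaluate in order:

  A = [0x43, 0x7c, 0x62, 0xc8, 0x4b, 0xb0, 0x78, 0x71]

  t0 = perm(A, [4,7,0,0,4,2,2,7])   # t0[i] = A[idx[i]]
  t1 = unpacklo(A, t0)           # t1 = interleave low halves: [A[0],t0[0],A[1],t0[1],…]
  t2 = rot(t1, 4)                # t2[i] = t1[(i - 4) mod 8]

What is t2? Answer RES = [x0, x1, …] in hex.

  t0: 4b 71 43 43 4b 62 62 71
  t1: 43 4b 7c 71 62 43 c8 43
  t2: 62 43 c8 43 43 4b 7c 71

RES = [ 0x62  0x43  0xc8  0x43  0x43  0x4b  0x7c  0x71 ]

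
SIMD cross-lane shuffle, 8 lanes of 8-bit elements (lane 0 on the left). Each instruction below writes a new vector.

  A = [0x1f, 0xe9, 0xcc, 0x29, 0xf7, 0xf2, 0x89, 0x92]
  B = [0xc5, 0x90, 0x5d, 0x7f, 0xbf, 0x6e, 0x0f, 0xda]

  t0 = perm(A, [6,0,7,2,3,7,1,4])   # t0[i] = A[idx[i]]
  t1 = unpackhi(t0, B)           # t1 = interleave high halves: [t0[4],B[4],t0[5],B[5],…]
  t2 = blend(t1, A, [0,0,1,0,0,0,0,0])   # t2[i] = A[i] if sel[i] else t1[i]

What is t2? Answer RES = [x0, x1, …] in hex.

RES = [0x29, 0xbf, 0xcc, 0x6e, 0xe9, 0x0f, 0xf7, 0xda]

→ t0 |89|1f|92|cc|29|92|e9|f7|
→ t1 |29|bf|92|6e|e9|0f|f7|da|
→ t2 |29|bf|cc|6e|e9|0f|f7|da|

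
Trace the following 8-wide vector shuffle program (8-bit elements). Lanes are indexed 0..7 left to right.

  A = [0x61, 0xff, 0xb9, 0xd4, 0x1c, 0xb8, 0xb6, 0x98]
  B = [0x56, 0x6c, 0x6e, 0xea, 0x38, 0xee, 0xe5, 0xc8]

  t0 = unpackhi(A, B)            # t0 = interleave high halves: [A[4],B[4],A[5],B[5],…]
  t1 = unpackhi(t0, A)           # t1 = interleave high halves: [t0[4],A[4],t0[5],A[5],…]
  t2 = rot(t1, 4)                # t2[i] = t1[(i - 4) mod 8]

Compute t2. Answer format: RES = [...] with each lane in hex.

→ t0 |1c|38|b8|ee|b6|e5|98|c8|
→ t1 |b6|1c|e5|b8|98|b6|c8|98|
→ t2 |98|b6|c8|98|b6|1c|e5|b8|

RES = [ 0x98  0xb6  0xc8  0x98  0xb6  0x1c  0xe5  0xb8 ]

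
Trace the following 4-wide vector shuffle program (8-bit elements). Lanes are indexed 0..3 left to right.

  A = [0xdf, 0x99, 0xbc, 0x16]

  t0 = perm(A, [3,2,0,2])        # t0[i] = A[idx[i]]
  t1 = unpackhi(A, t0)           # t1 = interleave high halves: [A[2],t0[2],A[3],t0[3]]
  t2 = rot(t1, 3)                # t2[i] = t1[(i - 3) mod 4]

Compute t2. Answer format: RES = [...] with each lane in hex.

RES = [0xdf, 0x16, 0xbc, 0xbc]

  t0: 16 bc df bc
  t1: bc df 16 bc
  t2: df 16 bc bc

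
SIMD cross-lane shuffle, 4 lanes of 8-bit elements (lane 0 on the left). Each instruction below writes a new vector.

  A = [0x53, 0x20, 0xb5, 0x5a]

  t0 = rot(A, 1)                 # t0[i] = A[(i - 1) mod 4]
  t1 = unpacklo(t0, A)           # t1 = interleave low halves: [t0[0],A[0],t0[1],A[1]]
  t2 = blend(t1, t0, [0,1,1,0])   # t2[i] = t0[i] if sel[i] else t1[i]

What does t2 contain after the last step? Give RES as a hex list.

RES = [0x5a, 0x53, 0x20, 0x20]

  t0: 5a 53 20 b5
  t1: 5a 53 53 20
  t2: 5a 53 20 20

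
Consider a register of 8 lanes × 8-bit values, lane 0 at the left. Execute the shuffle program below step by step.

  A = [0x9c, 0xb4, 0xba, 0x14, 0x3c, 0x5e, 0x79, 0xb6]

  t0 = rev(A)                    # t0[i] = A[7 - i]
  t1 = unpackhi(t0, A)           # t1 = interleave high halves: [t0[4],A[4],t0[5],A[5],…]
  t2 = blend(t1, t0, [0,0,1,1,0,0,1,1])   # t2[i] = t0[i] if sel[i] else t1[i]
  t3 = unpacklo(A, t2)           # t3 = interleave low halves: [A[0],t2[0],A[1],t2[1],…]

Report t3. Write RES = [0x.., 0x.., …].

→ t0 |b6|79|5e|3c|14|ba|b4|9c|
→ t1 |14|3c|ba|5e|b4|79|9c|b6|
→ t2 |14|3c|5e|3c|b4|79|b4|9c|
→ t3 |9c|14|b4|3c|ba|5e|14|3c|

RES = [0x9c, 0x14, 0xb4, 0x3c, 0xba, 0x5e, 0x14, 0x3c]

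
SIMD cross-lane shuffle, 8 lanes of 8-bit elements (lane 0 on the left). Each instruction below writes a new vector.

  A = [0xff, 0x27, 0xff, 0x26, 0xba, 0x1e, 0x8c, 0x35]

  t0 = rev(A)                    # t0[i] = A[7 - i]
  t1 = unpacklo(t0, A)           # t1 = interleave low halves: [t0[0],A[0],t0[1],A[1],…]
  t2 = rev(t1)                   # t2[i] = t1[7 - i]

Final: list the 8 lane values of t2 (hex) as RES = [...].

→ t0 |35|8c|1e|ba|26|ff|27|ff|
→ t1 |35|ff|8c|27|1e|ff|ba|26|
→ t2 |26|ba|ff|1e|27|8c|ff|35|

RES = [0x26, 0xba, 0xff, 0x1e, 0x27, 0x8c, 0xff, 0x35]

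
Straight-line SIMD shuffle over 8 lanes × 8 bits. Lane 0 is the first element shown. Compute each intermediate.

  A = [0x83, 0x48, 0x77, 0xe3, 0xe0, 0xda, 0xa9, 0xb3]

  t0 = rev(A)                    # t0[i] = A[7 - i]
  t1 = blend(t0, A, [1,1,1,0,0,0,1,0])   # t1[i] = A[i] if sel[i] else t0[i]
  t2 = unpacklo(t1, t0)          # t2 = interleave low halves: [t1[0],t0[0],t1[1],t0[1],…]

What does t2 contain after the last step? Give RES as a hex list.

  t0: b3 a9 da e0 e3 77 48 83
  t1: 83 48 77 e0 e3 77 a9 83
  t2: 83 b3 48 a9 77 da e0 e0

RES = [ 0x83  0xb3  0x48  0xa9  0x77  0xda  0xe0  0xe0 ]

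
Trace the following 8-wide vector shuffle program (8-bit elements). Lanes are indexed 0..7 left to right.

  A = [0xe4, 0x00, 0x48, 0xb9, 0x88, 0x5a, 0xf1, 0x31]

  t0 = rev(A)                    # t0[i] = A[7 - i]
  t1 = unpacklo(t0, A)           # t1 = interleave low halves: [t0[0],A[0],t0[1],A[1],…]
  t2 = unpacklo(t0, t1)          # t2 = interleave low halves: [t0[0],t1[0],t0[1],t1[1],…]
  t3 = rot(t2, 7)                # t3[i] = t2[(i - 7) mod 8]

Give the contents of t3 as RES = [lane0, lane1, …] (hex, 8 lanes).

→ t0 |31|f1|5a|88|b9|48|00|e4|
→ t1 |31|e4|f1|00|5a|48|88|b9|
→ t2 |31|31|f1|e4|5a|f1|88|00|
→ t3 |31|f1|e4|5a|f1|88|00|31|

RES = [ 0x31  0xf1  0xe4  0x5a  0xf1  0x88  0x00  0x31 ]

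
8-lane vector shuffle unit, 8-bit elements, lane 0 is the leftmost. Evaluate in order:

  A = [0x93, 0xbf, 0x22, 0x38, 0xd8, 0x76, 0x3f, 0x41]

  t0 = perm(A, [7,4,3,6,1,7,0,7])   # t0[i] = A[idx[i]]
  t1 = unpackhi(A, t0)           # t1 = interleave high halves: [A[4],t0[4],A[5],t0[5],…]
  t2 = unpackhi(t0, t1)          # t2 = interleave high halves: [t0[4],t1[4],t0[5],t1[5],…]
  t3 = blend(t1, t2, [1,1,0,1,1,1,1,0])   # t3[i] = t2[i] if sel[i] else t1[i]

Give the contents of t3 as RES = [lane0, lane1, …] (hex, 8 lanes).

  t0: 41 d8 38 3f bf 41 93 41
  t1: d8 bf 76 41 3f 93 41 41
  t2: bf 3f 41 93 93 41 41 41
  t3: bf 3f 76 93 93 41 41 41

RES = [0xbf, 0x3f, 0x76, 0x93, 0x93, 0x41, 0x41, 0x41]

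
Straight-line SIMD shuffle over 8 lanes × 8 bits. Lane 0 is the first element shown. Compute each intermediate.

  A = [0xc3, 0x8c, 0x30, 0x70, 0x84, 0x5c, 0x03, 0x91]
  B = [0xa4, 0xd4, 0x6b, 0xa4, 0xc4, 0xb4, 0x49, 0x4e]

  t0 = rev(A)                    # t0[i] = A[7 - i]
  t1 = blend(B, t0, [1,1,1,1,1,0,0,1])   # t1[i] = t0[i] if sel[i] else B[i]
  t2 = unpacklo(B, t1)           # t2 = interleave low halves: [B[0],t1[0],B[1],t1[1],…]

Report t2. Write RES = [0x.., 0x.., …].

RES = [ 0xa4  0x91  0xd4  0x03  0x6b  0x5c  0xa4  0x84 ]

t0 = [0x91, 0x03, 0x5c, 0x84, 0x70, 0x30, 0x8c, 0xc3]
t1 = [0x91, 0x03, 0x5c, 0x84, 0x70, 0xb4, 0x49, 0xc3]
t2 = [0xa4, 0x91, 0xd4, 0x03, 0x6b, 0x5c, 0xa4, 0x84]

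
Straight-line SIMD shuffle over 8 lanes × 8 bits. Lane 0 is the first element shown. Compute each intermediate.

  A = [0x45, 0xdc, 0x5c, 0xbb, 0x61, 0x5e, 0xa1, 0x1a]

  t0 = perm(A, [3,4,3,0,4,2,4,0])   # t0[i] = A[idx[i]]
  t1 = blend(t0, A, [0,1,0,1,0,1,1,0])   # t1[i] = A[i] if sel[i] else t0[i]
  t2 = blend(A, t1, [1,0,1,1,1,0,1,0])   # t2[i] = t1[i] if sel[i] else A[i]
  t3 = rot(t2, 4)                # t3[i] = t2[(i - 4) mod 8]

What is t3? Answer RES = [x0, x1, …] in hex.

RES = [ 0x61  0x5e  0xa1  0x1a  0xbb  0xdc  0xbb  0xbb ]

  t0: bb 61 bb 45 61 5c 61 45
  t1: bb dc bb bb 61 5e a1 45
  t2: bb dc bb bb 61 5e a1 1a
  t3: 61 5e a1 1a bb dc bb bb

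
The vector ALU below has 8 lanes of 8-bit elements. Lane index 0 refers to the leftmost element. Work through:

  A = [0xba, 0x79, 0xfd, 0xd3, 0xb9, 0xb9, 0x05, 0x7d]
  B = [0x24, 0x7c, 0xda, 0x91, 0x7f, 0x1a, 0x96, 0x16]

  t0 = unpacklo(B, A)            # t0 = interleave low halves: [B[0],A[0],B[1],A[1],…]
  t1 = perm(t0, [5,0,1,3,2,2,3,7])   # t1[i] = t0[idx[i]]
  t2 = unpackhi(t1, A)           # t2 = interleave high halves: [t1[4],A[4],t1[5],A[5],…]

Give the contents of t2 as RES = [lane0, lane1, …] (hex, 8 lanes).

RES = [ 0x7c  0xb9  0x7c  0xb9  0x79  0x05  0xd3  0x7d ]

t0 = [0x24, 0xba, 0x7c, 0x79, 0xda, 0xfd, 0x91, 0xd3]
t1 = [0xfd, 0x24, 0xba, 0x79, 0x7c, 0x7c, 0x79, 0xd3]
t2 = [0x7c, 0xb9, 0x7c, 0xb9, 0x79, 0x05, 0xd3, 0x7d]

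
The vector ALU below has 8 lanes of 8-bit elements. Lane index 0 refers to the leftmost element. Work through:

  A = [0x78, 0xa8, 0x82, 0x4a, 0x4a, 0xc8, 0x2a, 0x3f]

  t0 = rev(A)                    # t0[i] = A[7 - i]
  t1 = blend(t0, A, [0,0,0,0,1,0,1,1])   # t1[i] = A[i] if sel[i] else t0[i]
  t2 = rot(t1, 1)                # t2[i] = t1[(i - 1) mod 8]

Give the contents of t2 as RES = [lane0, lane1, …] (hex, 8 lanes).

  t0: 3f 2a c8 4a 4a 82 a8 78
  t1: 3f 2a c8 4a 4a 82 2a 3f
  t2: 3f 3f 2a c8 4a 4a 82 2a

RES = [0x3f, 0x3f, 0x2a, 0xc8, 0x4a, 0x4a, 0x82, 0x2a]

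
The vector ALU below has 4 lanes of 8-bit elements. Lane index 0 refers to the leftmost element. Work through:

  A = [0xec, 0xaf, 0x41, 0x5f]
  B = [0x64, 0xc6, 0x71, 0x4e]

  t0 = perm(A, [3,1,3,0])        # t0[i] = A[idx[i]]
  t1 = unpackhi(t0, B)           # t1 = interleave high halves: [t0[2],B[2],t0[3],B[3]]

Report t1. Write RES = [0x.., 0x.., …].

→ t0 |5f|af|5f|ec|
→ t1 |5f|71|ec|4e|

RES = [ 0x5f  0x71  0xec  0x4e ]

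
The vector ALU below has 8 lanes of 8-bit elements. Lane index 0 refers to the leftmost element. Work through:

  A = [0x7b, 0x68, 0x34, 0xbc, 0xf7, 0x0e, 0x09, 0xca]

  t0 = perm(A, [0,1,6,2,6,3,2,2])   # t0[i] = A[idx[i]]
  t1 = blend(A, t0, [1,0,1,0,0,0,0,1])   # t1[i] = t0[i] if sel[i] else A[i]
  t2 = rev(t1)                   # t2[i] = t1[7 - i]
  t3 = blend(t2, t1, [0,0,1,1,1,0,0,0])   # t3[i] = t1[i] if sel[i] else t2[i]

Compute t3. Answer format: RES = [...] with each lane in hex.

RES = [0x34, 0x09, 0x09, 0xbc, 0xf7, 0x09, 0x68, 0x7b]

t0 = [0x7b, 0x68, 0x09, 0x34, 0x09, 0xbc, 0x34, 0x34]
t1 = [0x7b, 0x68, 0x09, 0xbc, 0xf7, 0x0e, 0x09, 0x34]
t2 = [0x34, 0x09, 0x0e, 0xf7, 0xbc, 0x09, 0x68, 0x7b]
t3 = [0x34, 0x09, 0x09, 0xbc, 0xf7, 0x09, 0x68, 0x7b]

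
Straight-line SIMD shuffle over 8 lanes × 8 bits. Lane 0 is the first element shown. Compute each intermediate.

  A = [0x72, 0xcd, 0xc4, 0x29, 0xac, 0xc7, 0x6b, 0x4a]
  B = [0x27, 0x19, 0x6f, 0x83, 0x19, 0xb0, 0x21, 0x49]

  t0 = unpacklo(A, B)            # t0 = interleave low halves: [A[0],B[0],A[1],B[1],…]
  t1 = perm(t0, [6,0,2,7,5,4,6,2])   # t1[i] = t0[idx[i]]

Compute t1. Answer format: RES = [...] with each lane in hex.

RES = [0x29, 0x72, 0xcd, 0x83, 0x6f, 0xc4, 0x29, 0xcd]

t0 = [0x72, 0x27, 0xcd, 0x19, 0xc4, 0x6f, 0x29, 0x83]
t1 = [0x29, 0x72, 0xcd, 0x83, 0x6f, 0xc4, 0x29, 0xcd]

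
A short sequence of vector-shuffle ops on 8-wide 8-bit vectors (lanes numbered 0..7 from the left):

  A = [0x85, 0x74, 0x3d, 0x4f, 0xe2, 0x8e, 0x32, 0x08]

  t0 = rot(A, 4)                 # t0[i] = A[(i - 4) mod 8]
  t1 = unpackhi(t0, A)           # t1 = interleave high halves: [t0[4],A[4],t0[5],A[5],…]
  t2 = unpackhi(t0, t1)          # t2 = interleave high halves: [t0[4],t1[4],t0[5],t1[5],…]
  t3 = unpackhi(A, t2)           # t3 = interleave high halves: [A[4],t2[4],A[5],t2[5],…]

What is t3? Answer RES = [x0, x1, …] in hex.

  t0: e2 8e 32 08 85 74 3d 4f
  t1: 85 e2 74 8e 3d 32 4f 08
  t2: 85 3d 74 32 3d 4f 4f 08
  t3: e2 3d 8e 4f 32 4f 08 08

RES = [0xe2, 0x3d, 0x8e, 0x4f, 0x32, 0x4f, 0x08, 0x08]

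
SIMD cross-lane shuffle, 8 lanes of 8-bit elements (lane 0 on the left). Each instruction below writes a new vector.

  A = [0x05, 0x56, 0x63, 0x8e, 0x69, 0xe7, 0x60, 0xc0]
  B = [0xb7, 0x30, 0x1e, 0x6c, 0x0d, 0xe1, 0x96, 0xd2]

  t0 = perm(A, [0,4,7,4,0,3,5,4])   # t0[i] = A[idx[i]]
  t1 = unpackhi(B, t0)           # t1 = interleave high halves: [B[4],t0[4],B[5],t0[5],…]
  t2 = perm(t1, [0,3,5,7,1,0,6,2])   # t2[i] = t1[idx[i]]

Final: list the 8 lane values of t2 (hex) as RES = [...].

RES = [ 0x0d  0x8e  0xe7  0x69  0x05  0x0d  0xd2  0xe1 ]

t0 = [0x05, 0x69, 0xc0, 0x69, 0x05, 0x8e, 0xe7, 0x69]
t1 = [0x0d, 0x05, 0xe1, 0x8e, 0x96, 0xe7, 0xd2, 0x69]
t2 = [0x0d, 0x8e, 0xe7, 0x69, 0x05, 0x0d, 0xd2, 0xe1]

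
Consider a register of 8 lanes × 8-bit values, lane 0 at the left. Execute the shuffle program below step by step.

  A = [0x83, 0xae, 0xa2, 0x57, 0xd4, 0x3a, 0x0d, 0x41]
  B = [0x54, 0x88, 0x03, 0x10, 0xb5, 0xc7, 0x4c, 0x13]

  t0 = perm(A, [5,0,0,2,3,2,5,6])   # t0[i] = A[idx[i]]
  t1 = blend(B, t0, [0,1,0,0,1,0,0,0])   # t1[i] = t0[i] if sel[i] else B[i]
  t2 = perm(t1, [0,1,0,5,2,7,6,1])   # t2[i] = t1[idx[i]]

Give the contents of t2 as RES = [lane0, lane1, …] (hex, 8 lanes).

RES = [0x54, 0x83, 0x54, 0xc7, 0x03, 0x13, 0x4c, 0x83]

→ t0 |3a|83|83|a2|57|a2|3a|0d|
→ t1 |54|83|03|10|57|c7|4c|13|
→ t2 |54|83|54|c7|03|13|4c|83|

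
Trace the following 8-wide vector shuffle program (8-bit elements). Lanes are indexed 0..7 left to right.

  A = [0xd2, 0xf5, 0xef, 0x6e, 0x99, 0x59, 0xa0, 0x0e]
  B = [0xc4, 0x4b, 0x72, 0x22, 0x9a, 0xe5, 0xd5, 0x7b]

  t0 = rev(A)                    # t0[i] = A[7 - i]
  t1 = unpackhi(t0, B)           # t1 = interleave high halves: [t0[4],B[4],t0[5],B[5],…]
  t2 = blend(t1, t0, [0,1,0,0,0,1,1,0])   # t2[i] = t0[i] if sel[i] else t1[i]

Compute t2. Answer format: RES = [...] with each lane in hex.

RES = [0x6e, 0xa0, 0xef, 0xe5, 0xf5, 0xef, 0xf5, 0x7b]

  t0: 0e a0 59 99 6e ef f5 d2
  t1: 6e 9a ef e5 f5 d5 d2 7b
  t2: 6e a0 ef e5 f5 ef f5 7b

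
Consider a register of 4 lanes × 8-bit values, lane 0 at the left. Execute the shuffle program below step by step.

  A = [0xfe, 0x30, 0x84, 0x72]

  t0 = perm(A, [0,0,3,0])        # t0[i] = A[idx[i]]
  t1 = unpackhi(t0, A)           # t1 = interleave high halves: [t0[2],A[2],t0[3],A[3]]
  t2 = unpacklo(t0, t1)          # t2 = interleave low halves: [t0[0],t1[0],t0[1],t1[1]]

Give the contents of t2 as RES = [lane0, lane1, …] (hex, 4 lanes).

  t0: fe fe 72 fe
  t1: 72 84 fe 72
  t2: fe 72 fe 84

RES = [ 0xfe  0x72  0xfe  0x84 ]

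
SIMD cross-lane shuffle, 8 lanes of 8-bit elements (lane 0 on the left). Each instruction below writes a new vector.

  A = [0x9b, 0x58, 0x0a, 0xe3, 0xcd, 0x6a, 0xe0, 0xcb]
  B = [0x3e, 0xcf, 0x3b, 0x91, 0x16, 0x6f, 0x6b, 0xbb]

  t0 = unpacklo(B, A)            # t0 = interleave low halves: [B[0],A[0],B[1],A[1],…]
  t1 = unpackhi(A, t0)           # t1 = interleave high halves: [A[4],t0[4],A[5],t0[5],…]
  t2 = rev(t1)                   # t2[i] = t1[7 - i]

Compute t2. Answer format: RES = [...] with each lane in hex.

RES = [0xe3, 0xcb, 0x91, 0xe0, 0x0a, 0x6a, 0x3b, 0xcd]

  t0: 3e 9b cf 58 3b 0a 91 e3
  t1: cd 3b 6a 0a e0 91 cb e3
  t2: e3 cb 91 e0 0a 6a 3b cd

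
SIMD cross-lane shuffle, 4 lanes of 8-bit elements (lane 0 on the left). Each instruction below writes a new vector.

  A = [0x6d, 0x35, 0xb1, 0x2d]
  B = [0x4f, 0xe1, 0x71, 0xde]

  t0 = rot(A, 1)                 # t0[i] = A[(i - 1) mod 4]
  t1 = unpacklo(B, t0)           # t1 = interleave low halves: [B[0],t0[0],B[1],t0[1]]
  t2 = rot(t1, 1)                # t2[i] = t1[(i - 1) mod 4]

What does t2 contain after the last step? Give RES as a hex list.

RES = [ 0x6d  0x4f  0x2d  0xe1 ]

  t0: 2d 6d 35 b1
  t1: 4f 2d e1 6d
  t2: 6d 4f 2d e1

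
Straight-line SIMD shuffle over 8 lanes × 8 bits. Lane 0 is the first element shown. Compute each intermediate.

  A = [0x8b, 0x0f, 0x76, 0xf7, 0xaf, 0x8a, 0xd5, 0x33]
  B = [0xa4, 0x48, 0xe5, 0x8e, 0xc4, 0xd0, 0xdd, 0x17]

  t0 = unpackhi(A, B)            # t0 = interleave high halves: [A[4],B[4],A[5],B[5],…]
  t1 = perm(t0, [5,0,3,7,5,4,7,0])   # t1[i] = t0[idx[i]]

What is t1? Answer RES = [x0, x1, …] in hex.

RES = [0xdd, 0xaf, 0xd0, 0x17, 0xdd, 0xd5, 0x17, 0xaf]

t0 = [0xaf, 0xc4, 0x8a, 0xd0, 0xd5, 0xdd, 0x33, 0x17]
t1 = [0xdd, 0xaf, 0xd0, 0x17, 0xdd, 0xd5, 0x17, 0xaf]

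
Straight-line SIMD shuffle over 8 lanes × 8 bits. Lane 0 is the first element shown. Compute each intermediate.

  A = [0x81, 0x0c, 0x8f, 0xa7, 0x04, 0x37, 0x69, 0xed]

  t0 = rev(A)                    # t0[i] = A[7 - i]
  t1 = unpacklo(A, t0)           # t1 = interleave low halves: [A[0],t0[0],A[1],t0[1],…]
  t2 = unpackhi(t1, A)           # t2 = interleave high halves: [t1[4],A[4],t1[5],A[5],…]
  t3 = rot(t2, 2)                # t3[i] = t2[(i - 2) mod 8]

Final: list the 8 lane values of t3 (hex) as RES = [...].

RES = [ 0x04  0xed  0x8f  0x04  0x37  0x37  0xa7  0x69 ]

  t0: ed 69 37 04 a7 8f 0c 81
  t1: 81 ed 0c 69 8f 37 a7 04
  t2: 8f 04 37 37 a7 69 04 ed
  t3: 04 ed 8f 04 37 37 a7 69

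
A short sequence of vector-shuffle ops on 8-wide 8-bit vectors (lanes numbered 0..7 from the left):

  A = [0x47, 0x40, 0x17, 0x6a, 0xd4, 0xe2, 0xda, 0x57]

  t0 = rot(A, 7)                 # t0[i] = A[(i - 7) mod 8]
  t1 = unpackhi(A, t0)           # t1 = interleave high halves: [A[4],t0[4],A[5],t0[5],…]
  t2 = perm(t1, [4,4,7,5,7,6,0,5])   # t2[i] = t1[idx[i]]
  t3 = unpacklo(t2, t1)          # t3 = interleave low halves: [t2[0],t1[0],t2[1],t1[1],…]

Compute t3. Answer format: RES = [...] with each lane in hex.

→ t0 |40|17|6a|d4|e2|da|57|47|
→ t1 |d4|e2|e2|da|da|57|57|47|
→ t2 |da|da|47|57|47|57|d4|57|
→ t3 |da|d4|da|e2|47|e2|57|da|

RES = [ 0xda  0xd4  0xda  0xe2  0x47  0xe2  0x57  0xda ]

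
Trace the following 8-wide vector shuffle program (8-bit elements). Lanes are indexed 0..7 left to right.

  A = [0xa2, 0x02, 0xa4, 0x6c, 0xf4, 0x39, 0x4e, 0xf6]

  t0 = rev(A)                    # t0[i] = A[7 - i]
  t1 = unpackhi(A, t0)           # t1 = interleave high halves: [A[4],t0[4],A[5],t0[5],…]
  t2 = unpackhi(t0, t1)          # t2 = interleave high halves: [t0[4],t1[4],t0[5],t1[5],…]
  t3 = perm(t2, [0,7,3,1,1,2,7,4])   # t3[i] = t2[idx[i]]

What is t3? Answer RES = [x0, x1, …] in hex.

RES = [ 0x6c  0xa2  0x02  0x4e  0x4e  0xa4  0xa2  0x02 ]

t0 = [0xf6, 0x4e, 0x39, 0xf4, 0x6c, 0xa4, 0x02, 0xa2]
t1 = [0xf4, 0x6c, 0x39, 0xa4, 0x4e, 0x02, 0xf6, 0xa2]
t2 = [0x6c, 0x4e, 0xa4, 0x02, 0x02, 0xf6, 0xa2, 0xa2]
t3 = [0x6c, 0xa2, 0x02, 0x4e, 0x4e, 0xa4, 0xa2, 0x02]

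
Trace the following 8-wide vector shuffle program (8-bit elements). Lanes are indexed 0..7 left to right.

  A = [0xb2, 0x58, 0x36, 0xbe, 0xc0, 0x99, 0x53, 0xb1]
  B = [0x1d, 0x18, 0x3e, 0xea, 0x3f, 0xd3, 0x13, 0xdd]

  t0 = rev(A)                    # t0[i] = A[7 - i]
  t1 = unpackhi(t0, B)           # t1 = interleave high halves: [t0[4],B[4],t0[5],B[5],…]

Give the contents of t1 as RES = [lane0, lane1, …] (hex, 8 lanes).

t0 = [0xb1, 0x53, 0x99, 0xc0, 0xbe, 0x36, 0x58, 0xb2]
t1 = [0xbe, 0x3f, 0x36, 0xd3, 0x58, 0x13, 0xb2, 0xdd]

RES = [0xbe, 0x3f, 0x36, 0xd3, 0x58, 0x13, 0xb2, 0xdd]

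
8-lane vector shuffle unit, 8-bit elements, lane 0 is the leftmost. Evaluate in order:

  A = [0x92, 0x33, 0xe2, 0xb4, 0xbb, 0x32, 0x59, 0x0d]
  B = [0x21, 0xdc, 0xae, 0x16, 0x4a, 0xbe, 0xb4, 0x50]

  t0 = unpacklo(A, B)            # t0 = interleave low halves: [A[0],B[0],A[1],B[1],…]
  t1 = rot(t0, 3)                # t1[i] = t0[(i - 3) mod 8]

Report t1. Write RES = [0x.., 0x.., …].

RES = [ 0xae  0xb4  0x16  0x92  0x21  0x33  0xdc  0xe2 ]

  t0: 92 21 33 dc e2 ae b4 16
  t1: ae b4 16 92 21 33 dc e2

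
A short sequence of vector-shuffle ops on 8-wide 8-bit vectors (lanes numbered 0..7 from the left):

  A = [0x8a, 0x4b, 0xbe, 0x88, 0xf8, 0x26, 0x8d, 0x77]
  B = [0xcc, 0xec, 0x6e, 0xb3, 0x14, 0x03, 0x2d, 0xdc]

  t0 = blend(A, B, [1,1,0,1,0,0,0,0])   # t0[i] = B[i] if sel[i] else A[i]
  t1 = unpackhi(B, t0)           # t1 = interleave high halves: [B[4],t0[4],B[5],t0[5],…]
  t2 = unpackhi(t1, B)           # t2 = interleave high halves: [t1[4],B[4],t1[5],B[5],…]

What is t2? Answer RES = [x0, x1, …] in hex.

RES = [0x2d, 0x14, 0x8d, 0x03, 0xdc, 0x2d, 0x77, 0xdc]

t0 = [0xcc, 0xec, 0xbe, 0xb3, 0xf8, 0x26, 0x8d, 0x77]
t1 = [0x14, 0xf8, 0x03, 0x26, 0x2d, 0x8d, 0xdc, 0x77]
t2 = [0x2d, 0x14, 0x8d, 0x03, 0xdc, 0x2d, 0x77, 0xdc]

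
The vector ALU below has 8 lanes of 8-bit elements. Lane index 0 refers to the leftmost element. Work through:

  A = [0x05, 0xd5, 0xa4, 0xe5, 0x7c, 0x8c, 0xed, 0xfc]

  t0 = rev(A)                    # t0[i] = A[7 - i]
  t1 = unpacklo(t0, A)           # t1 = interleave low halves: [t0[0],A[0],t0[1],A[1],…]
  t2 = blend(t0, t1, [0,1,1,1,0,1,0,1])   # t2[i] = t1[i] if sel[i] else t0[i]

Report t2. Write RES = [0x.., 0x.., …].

RES = [0xfc, 0x05, 0xed, 0xd5, 0xe5, 0xa4, 0xd5, 0xe5]

  t0: fc ed 8c 7c e5 a4 d5 05
  t1: fc 05 ed d5 8c a4 7c e5
  t2: fc 05 ed d5 e5 a4 d5 e5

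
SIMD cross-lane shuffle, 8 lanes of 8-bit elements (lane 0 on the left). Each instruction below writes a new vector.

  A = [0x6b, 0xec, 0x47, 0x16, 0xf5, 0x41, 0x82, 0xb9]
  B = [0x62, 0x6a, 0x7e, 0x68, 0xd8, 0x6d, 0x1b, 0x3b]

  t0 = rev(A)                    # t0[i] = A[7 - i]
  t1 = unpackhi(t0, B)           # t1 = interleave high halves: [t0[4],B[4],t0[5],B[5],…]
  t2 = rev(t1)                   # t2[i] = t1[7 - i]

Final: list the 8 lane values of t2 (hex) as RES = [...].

RES = [ 0x3b  0x6b  0x1b  0xec  0x6d  0x47  0xd8  0x16 ]

→ t0 |b9|82|41|f5|16|47|ec|6b|
→ t1 |16|d8|47|6d|ec|1b|6b|3b|
→ t2 |3b|6b|1b|ec|6d|47|d8|16|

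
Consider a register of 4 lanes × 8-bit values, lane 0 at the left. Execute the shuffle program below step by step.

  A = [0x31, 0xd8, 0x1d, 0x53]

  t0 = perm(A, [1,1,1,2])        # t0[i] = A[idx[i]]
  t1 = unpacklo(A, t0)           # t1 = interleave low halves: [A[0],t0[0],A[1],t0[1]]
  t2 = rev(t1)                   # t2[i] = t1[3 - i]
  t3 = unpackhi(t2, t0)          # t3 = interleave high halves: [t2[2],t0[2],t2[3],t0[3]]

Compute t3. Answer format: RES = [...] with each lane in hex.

RES = [ 0xd8  0xd8  0x31  0x1d ]

→ t0 |d8|d8|d8|1d|
→ t1 |31|d8|d8|d8|
→ t2 |d8|d8|d8|31|
→ t3 |d8|d8|31|1d|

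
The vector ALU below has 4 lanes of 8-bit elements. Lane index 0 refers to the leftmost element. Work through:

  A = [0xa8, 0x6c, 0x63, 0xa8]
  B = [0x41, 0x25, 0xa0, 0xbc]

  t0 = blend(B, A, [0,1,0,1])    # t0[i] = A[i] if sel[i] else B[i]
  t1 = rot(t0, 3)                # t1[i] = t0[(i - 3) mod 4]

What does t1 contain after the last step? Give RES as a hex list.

RES = [ 0x6c  0xa0  0xa8  0x41 ]

→ t0 |41|6c|a0|a8|
→ t1 |6c|a0|a8|41|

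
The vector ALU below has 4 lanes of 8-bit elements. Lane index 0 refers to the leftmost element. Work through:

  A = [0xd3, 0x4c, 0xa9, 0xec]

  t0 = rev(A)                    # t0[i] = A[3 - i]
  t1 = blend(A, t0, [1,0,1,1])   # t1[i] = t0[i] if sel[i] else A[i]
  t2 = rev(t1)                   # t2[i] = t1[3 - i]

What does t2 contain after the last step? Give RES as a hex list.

t0 = [0xec, 0xa9, 0x4c, 0xd3]
t1 = [0xec, 0x4c, 0x4c, 0xd3]
t2 = [0xd3, 0x4c, 0x4c, 0xec]

RES = [ 0xd3  0x4c  0x4c  0xec ]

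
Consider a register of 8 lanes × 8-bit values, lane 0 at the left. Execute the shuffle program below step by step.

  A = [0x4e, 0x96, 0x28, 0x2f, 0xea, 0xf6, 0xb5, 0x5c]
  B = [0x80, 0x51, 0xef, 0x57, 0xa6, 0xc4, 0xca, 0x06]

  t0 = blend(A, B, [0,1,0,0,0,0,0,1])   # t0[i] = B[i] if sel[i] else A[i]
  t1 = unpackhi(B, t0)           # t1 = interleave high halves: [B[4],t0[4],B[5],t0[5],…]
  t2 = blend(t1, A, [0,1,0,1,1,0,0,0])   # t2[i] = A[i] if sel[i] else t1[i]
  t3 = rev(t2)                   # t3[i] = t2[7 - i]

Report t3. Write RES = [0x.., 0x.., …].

→ t0 |4e|51|28|2f|ea|f6|b5|06|
→ t1 |a6|ea|c4|f6|ca|b5|06|06|
→ t2 |a6|96|c4|2f|ea|b5|06|06|
→ t3 |06|06|b5|ea|2f|c4|96|a6|

RES = [ 0x06  0x06  0xb5  0xea  0x2f  0xc4  0x96  0xa6 ]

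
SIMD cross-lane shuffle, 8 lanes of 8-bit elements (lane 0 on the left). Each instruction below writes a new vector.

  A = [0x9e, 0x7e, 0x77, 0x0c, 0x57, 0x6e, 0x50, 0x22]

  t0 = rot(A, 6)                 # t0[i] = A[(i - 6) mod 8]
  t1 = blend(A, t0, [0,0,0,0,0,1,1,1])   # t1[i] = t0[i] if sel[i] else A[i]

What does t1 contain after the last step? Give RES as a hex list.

  t0: 77 0c 57 6e 50 22 9e 7e
  t1: 9e 7e 77 0c 57 22 9e 7e

RES = [0x9e, 0x7e, 0x77, 0x0c, 0x57, 0x22, 0x9e, 0x7e]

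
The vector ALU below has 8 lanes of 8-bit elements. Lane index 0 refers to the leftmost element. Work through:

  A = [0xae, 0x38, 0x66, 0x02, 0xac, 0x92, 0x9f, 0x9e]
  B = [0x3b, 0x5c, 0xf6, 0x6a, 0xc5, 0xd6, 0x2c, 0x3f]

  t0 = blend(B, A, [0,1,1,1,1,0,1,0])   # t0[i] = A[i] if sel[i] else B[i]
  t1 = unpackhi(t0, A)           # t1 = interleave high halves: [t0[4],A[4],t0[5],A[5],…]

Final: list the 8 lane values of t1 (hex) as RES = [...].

t0 = [0x3b, 0x38, 0x66, 0x02, 0xac, 0xd6, 0x9f, 0x3f]
t1 = [0xac, 0xac, 0xd6, 0x92, 0x9f, 0x9f, 0x3f, 0x9e]

RES = [ 0xac  0xac  0xd6  0x92  0x9f  0x9f  0x3f  0x9e ]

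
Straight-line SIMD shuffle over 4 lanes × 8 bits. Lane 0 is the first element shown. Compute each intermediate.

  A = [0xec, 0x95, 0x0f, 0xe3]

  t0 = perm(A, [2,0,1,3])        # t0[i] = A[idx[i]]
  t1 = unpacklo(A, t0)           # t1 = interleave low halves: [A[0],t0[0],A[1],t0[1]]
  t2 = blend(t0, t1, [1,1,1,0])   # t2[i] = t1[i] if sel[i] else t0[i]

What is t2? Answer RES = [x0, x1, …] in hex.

RES = [ 0xec  0x0f  0x95  0xe3 ]

t0 = [0x0f, 0xec, 0x95, 0xe3]
t1 = [0xec, 0x0f, 0x95, 0xec]
t2 = [0xec, 0x0f, 0x95, 0xe3]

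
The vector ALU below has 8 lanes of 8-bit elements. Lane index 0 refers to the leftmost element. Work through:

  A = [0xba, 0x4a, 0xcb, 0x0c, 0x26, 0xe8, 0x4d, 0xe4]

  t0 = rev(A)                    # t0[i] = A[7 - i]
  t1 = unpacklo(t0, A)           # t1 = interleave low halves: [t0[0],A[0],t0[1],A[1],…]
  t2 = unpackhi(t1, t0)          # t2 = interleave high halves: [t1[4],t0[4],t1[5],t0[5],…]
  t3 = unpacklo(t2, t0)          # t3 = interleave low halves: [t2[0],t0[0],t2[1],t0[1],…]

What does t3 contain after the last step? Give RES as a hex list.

t0 = [0xe4, 0x4d, 0xe8, 0x26, 0x0c, 0xcb, 0x4a, 0xba]
t1 = [0xe4, 0xba, 0x4d, 0x4a, 0xe8, 0xcb, 0x26, 0x0c]
t2 = [0xe8, 0x0c, 0xcb, 0xcb, 0x26, 0x4a, 0x0c, 0xba]
t3 = [0xe8, 0xe4, 0x0c, 0x4d, 0xcb, 0xe8, 0xcb, 0x26]

RES = [ 0xe8  0xe4  0x0c  0x4d  0xcb  0xe8  0xcb  0x26 ]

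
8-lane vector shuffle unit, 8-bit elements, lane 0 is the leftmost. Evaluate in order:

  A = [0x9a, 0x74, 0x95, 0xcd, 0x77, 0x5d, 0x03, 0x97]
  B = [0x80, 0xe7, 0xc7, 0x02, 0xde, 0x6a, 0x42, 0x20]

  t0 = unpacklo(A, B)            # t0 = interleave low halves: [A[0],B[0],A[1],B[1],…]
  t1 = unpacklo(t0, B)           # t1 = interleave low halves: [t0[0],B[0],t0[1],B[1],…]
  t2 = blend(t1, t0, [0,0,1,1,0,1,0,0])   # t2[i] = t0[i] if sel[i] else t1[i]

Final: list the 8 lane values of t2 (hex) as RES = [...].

t0 = [0x9a, 0x80, 0x74, 0xe7, 0x95, 0xc7, 0xcd, 0x02]
t1 = [0x9a, 0x80, 0x80, 0xe7, 0x74, 0xc7, 0xe7, 0x02]
t2 = [0x9a, 0x80, 0x74, 0xe7, 0x74, 0xc7, 0xe7, 0x02]

RES = [ 0x9a  0x80  0x74  0xe7  0x74  0xc7  0xe7  0x02 ]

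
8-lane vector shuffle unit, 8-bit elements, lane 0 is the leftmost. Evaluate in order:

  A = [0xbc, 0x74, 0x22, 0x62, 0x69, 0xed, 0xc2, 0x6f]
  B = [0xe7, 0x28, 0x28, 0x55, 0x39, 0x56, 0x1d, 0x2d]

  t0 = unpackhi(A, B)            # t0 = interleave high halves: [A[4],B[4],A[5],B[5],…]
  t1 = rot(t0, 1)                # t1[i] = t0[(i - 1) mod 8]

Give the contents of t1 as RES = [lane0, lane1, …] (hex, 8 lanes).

RES = [0x2d, 0x69, 0x39, 0xed, 0x56, 0xc2, 0x1d, 0x6f]

t0 = [0x69, 0x39, 0xed, 0x56, 0xc2, 0x1d, 0x6f, 0x2d]
t1 = [0x2d, 0x69, 0x39, 0xed, 0x56, 0xc2, 0x1d, 0x6f]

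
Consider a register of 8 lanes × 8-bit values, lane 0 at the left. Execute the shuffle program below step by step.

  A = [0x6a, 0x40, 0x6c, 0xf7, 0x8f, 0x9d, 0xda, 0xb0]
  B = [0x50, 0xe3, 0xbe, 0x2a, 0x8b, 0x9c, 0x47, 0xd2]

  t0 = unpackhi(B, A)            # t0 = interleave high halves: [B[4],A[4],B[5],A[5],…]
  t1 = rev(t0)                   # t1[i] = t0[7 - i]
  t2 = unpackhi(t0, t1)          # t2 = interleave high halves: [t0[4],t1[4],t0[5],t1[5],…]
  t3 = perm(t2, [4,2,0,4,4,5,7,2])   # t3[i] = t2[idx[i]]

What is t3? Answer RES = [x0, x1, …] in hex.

→ t0 |8b|8f|9c|9d|47|da|d2|b0|
→ t1 |b0|d2|da|47|9d|9c|8f|8b|
→ t2 |47|9d|da|9c|d2|8f|b0|8b|
→ t3 |d2|da|47|d2|d2|8f|8b|da|

RES = [0xd2, 0xda, 0x47, 0xd2, 0xd2, 0x8f, 0x8b, 0xda]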